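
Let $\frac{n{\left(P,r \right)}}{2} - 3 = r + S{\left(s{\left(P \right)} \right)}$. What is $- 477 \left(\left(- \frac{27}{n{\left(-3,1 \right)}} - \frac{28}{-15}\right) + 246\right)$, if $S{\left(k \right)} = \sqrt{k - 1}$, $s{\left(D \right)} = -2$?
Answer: $\frac{159 \left(- 7436 \sqrt{3} + 29339 i\right)}{10 \left(\sqrt{3} - 4 i\right)} \approx -1.1688 \cdot 10^{5} - 587.03 i$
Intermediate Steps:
$S{\left(k \right)} = \sqrt{-1 + k}$
$n{\left(P,r \right)} = 6 + 2 r + 2 i \sqrt{3}$ ($n{\left(P,r \right)} = 6 + 2 \left(r + \sqrt{-1 - 2}\right) = 6 + 2 \left(r + \sqrt{-3}\right) = 6 + 2 \left(r + i \sqrt{3}\right) = 6 + \left(2 r + 2 i \sqrt{3}\right) = 6 + 2 r + 2 i \sqrt{3}$)
$- 477 \left(\left(- \frac{27}{n{\left(-3,1 \right)}} - \frac{28}{-15}\right) + 246\right) = - 477 \left(\left(- \frac{27}{6 + 2 \cdot 1 + 2 i \sqrt{3}} - \frac{28}{-15}\right) + 246\right) = - 477 \left(\left(- \frac{27}{6 + 2 + 2 i \sqrt{3}} - - \frac{28}{15}\right) + 246\right) = - 477 \left(\left(- \frac{27}{8 + 2 i \sqrt{3}} + \frac{28}{15}\right) + 246\right) = - 477 \left(\left(\frac{28}{15} - \frac{27}{8 + 2 i \sqrt{3}}\right) + 246\right) = - 477 \left(\frac{3718}{15} - \frac{27}{8 + 2 i \sqrt{3}}\right) = - \frac{591162}{5} + \frac{12879}{8 + 2 i \sqrt{3}}$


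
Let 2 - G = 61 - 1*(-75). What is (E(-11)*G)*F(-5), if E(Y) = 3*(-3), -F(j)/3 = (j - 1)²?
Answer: -130248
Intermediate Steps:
G = -134 (G = 2 - (61 - 1*(-75)) = 2 - (61 + 75) = 2 - 1*136 = 2 - 136 = -134)
F(j) = -3*(-1 + j)² (F(j) = -3*(j - 1)² = -3*(-1 + j)²)
E(Y) = -9
(E(-11)*G)*F(-5) = (-9*(-134))*(-3*(-1 - 5)²) = 1206*(-3*(-6)²) = 1206*(-3*36) = 1206*(-108) = -130248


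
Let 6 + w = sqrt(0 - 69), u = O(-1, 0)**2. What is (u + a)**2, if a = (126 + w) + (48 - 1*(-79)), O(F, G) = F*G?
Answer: (247 + I*sqrt(69))**2 ≈ 60940.0 + 4103.5*I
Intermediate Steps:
u = 0 (u = (-1*0)**2 = 0**2 = 0)
w = -6 + I*sqrt(69) (w = -6 + sqrt(0 - 69) = -6 + sqrt(-69) = -6 + I*sqrt(69) ≈ -6.0 + 8.3066*I)
a = 247 + I*sqrt(69) (a = (126 + (-6 + I*sqrt(69))) + (48 - 1*(-79)) = (120 + I*sqrt(69)) + (48 + 79) = (120 + I*sqrt(69)) + 127 = 247 + I*sqrt(69) ≈ 247.0 + 8.3066*I)
(u + a)**2 = (0 + (247 + I*sqrt(69)))**2 = (247 + I*sqrt(69))**2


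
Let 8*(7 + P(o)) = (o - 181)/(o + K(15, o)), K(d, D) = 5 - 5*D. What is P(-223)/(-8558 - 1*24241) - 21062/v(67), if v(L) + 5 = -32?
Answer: 1239318161555/2177132022 ≈ 569.24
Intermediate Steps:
P(o) = -7 + (-181 + o)/(8*(5 - 4*o)) (P(o) = -7 + ((o - 181)/(o + (5 - 5*o)))/8 = -7 + ((-181 + o)/(5 - 4*o))/8 = -7 + (-181 + o)/(8*(5 - 4*o)))
v(L) = -37 (v(L) = -5 - 32 = -37)
P(-223)/(-8558 - 1*24241) - 21062/v(67) = ((461 - 225*(-223))/(8*(-5 + 4*(-223))))/(-8558 - 1*24241) - 21062/(-37) = ((461 + 50175)/(8*(-5 - 892)))/(-8558 - 24241) - 21062*(-1/37) = ((1/8)*50636/(-897))/(-32799) + 21062/37 = ((1/8)*(-1/897)*50636)*(-1/32799) + 21062/37 = -12659/1794*(-1/32799) + 21062/37 = 12659/58841406 + 21062/37 = 1239318161555/2177132022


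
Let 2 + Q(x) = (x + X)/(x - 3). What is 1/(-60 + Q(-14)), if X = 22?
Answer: -17/1062 ≈ -0.016008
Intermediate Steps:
Q(x) = -2 + (22 + x)/(-3 + x) (Q(x) = -2 + (x + 22)/(x - 3) = -2 + (22 + x)/(-3 + x))
1/(-60 + Q(-14)) = 1/(-60 + (28 - 1*(-14))/(-3 - 14)) = 1/(-60 + (28 + 14)/(-17)) = 1/(-60 - 1/17*42) = 1/(-60 - 42/17) = 1/(-1062/17) = -17/1062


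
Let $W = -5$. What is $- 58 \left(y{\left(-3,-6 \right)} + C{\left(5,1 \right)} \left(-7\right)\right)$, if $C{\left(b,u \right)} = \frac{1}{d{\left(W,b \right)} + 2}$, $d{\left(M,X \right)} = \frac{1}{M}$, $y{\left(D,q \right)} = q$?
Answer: $\frac{5162}{9} \approx 573.56$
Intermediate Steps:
$C{\left(b,u \right)} = \frac{5}{9}$ ($C{\left(b,u \right)} = \frac{1}{\frac{1}{-5} + 2} = \frac{1}{- \frac{1}{5} + 2} = \frac{1}{\frac{9}{5}} = \frac{5}{9}$)
$- 58 \left(y{\left(-3,-6 \right)} + C{\left(5,1 \right)} \left(-7\right)\right) = - 58 \left(-6 + \frac{5}{9} \left(-7\right)\right) = - 58 \left(-6 - \frac{35}{9}\right) = \left(-58\right) \left(- \frac{89}{9}\right) = \frac{5162}{9}$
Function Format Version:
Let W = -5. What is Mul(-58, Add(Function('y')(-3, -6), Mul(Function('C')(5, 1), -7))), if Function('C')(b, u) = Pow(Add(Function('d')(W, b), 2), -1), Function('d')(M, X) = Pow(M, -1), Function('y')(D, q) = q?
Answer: Rational(5162, 9) ≈ 573.56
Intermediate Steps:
Function('C')(b, u) = Rational(5, 9) (Function('C')(b, u) = Pow(Add(Pow(-5, -1), 2), -1) = Pow(Add(Rational(-1, 5), 2), -1) = Pow(Rational(9, 5), -1) = Rational(5, 9))
Mul(-58, Add(Function('y')(-3, -6), Mul(Function('C')(5, 1), -7))) = Mul(-58, Add(-6, Mul(Rational(5, 9), -7))) = Mul(-58, Add(-6, Rational(-35, 9))) = Mul(-58, Rational(-89, 9)) = Rational(5162, 9)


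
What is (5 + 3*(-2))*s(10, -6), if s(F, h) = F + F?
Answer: -20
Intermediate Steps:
s(F, h) = 2*F
(5 + 3*(-2))*s(10, -6) = (5 + 3*(-2))*(2*10) = (5 - 6)*20 = -1*20 = -20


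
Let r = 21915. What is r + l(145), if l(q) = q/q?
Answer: 21916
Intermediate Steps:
l(q) = 1
r + l(145) = 21915 + 1 = 21916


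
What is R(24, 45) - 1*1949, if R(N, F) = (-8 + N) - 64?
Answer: -1997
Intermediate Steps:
R(N, F) = -72 + N
R(24, 45) - 1*1949 = (-72 + 24) - 1*1949 = -48 - 1949 = -1997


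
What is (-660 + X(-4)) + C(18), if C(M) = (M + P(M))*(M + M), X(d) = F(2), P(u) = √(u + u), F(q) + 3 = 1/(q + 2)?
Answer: 805/4 ≈ 201.25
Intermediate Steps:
F(q) = -3 + 1/(2 + q) (F(q) = -3 + 1/(q + 2) = -3 + 1/(2 + q))
P(u) = √2*√u (P(u) = √(2*u) = √2*√u)
X(d) = -11/4 (X(d) = (-5 - 3*2)/(2 + 2) = (-5 - 6)/4 = (¼)*(-11) = -11/4)
C(M) = 2*M*(M + √2*√M) (C(M) = (M + √2*√M)*(M + M) = (M + √2*√M)*(2*M) = 2*M*(M + √2*√M))
(-660 + X(-4)) + C(18) = (-660 - 11/4) + 2*18*(18 + √2*√18) = -2651/4 + 2*18*(18 + √2*(3*√2)) = -2651/4 + 2*18*(18 + 6) = -2651/4 + 2*18*24 = -2651/4 + 864 = 805/4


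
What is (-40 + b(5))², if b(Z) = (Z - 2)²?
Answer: 961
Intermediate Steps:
b(Z) = (-2 + Z)²
(-40 + b(5))² = (-40 + (-2 + 5)²)² = (-40 + 3²)² = (-40 + 9)² = (-31)² = 961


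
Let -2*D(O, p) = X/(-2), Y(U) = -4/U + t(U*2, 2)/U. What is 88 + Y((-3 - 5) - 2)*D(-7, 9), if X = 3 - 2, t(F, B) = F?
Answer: 443/5 ≈ 88.600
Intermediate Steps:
X = 1
Y(U) = 2 - 4/U (Y(U) = -4/U + (U*2)/U = -4/U + (2*U)/U = -4/U + 2 = 2 - 4/U)
D(O, p) = ¼ (D(O, p) = -1/(2*(-2)) = -(-1)/(2*2) = -½*(-½) = ¼)
88 + Y((-3 - 5) - 2)*D(-7, 9) = 88 + (2 - 4/((-3 - 5) - 2))*(¼) = 88 + (2 - 4/(-8 - 2))*(¼) = 88 + (2 - 4/(-10))*(¼) = 88 + (2 - 4*(-⅒))*(¼) = 88 + (2 + ⅖)*(¼) = 88 + (12/5)*(¼) = 88 + ⅗ = 443/5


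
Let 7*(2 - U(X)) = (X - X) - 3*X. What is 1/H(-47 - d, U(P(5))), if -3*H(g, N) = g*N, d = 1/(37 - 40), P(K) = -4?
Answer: 9/40 ≈ 0.22500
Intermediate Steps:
d = -1/3 (d = 1/(-3) = -1/3 ≈ -0.33333)
U(X) = 2 + 3*X/7 (U(X) = 2 - ((X - X) - 3*X)/7 = 2 - (0 - 3*X)/7 = 2 - (-3)*X/7 = 2 + 3*X/7)
H(g, N) = -N*g/3 (H(g, N) = -g*N/3 = -N*g/3)
1/H(-47 - d, U(P(5))) = 1/(-(2 + (3/7)*(-4))*(-47 - 1*(-1/3))/3) = 1/(-(2 - 12/7)*(-47 + 1/3)/3) = 1/(-1/3*2/7*(-140/3)) = 1/(40/9) = 9/40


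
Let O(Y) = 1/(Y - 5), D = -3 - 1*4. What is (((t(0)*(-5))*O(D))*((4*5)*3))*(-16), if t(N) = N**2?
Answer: 0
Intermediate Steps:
D = -7 (D = -3 - 4 = -7)
O(Y) = 1/(-5 + Y)
(((t(0)*(-5))*O(D))*((4*5)*3))*(-16) = (((0**2*(-5))/(-5 - 7))*((4*5)*3))*(-16) = (((0*(-5))/(-12))*(20*3))*(-16) = ((0*(-1/12))*60)*(-16) = (0*60)*(-16) = 0*(-16) = 0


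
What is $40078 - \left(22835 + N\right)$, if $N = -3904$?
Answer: $21147$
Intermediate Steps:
$40078 - \left(22835 + N\right) = 40078 - \left(22835 - 3904\right) = 40078 - 18931 = 21147$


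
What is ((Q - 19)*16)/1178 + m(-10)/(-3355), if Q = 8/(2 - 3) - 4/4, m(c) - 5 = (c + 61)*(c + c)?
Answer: -30737/395219 ≈ -0.077772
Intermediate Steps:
m(c) = 5 + 2*c*(61 + c) (m(c) = 5 + (c + 61)*(c + c) = 5 + (61 + c)*(2*c) = 5 + 2*c*(61 + c))
Q = -9 (Q = 8/(-1) - 4*¼ = 8*(-1) - 1 = -8 - 1 = -9)
((Q - 19)*16)/1178 + m(-10)/(-3355) = ((-9 - 19)*16)/1178 + (5 + 2*(-10)² + 122*(-10))/(-3355) = -28*16*(1/1178) + (5 + 2*100 - 1220)*(-1/3355) = -448*1/1178 + (5 + 200 - 1220)*(-1/3355) = -224/589 - 1015*(-1/3355) = -224/589 + 203/671 = -30737/395219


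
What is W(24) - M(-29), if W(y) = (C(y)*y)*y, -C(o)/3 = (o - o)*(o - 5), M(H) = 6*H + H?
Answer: 203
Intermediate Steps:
M(H) = 7*H
C(o) = 0 (C(o) = -3*(o - o)*(o - 5) = -0*(-5 + o) = -3*0 = 0)
W(y) = 0 (W(y) = (0*y)*y = 0*y = 0)
W(24) - M(-29) = 0 - 7*(-29) = 0 - 1*(-203) = 0 + 203 = 203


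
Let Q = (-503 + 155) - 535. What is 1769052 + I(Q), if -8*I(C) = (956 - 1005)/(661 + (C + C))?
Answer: 15638419631/8840 ≈ 1.7691e+6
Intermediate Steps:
Q = -883 (Q = -348 - 535 = -883)
I(C) = 49/(8*(661 + 2*C)) (I(C) = -(956 - 1005)/(8*(661 + (C + C))) = -(-49)/(8*(661 + 2*C)) = 49/(8*(661 + 2*C)))
1769052 + I(Q) = 1769052 + 49/(8*(661 + 2*(-883))) = 1769052 + 49/(8*(661 - 1766)) = 1769052 + (49/8)/(-1105) = 1769052 + (49/8)*(-1/1105) = 1769052 - 49/8840 = 15638419631/8840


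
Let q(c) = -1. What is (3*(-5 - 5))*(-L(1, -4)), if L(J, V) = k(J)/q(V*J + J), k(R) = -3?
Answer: 90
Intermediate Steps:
L(J, V) = 3 (L(J, V) = -3/(-1) = -3*(-1) = 3)
(3*(-5 - 5))*(-L(1, -4)) = (3*(-5 - 5))*(-1*3) = (3*(-10))*(-3) = -30*(-3) = 90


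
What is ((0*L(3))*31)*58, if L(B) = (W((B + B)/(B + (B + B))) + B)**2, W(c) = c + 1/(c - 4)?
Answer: 0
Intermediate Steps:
W(c) = c + 1/(-4 + c)
L(B) = (11/30 + B)**2 (L(B) = ((1 + ((B + B)/(B + (B + B)))**2 - 4*(B + B)/(B + (B + B)))/(-4 + (B + B)/(B + (B + B))) + B)**2 = ((1 + ((2*B)/(B + 2*B))**2 - 4*2*B/(B + 2*B))/(-4 + (2*B)/(B + 2*B)) + B)**2 = ((1 + ((2*B)/((3*B)))**2 - 4*2*B/(3*B))/(-4 + (2*B)/((3*B))) + B)**2 = ((1 + ((2*B)*(1/(3*B)))**2 - 4*2*B*1/(3*B))/(-4 + (2*B)*(1/(3*B))) + B)**2 = ((1 + (2/3)**2 - 4*2/3)/(-4 + 2/3) + B)**2 = ((1 + 4/9 - 8/3)/(-10/3) + B)**2 = (-3/10*(-11/9) + B)**2 = (11/30 + B)**2)
((0*L(3))*31)*58 = ((0*((11 + 30*3)**2/900))*31)*58 = ((0*((11 + 90)**2/900))*31)*58 = ((0*((1/900)*101**2))*31)*58 = ((0*((1/900)*10201))*31)*58 = ((0*(10201/900))*31)*58 = (0*31)*58 = 0*58 = 0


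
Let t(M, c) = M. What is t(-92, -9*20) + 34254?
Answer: 34162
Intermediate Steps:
t(-92, -9*20) + 34254 = -92 + 34254 = 34162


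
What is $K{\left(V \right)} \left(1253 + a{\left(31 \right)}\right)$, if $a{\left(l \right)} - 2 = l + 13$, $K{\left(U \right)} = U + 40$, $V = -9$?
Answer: $40269$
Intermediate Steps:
$K{\left(U \right)} = 40 + U$
$a{\left(l \right)} = 15 + l$ ($a{\left(l \right)} = 2 + \left(l + 13\right) = 2 + \left(13 + l\right) = 15 + l$)
$K{\left(V \right)} \left(1253 + a{\left(31 \right)}\right) = \left(40 - 9\right) \left(1253 + \left(15 + 31\right)\right) = 31 \left(1253 + 46\right) = 31 \cdot 1299 = 40269$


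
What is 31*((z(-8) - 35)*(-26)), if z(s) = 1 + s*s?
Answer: -24180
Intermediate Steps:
z(s) = 1 + s**2
31*((z(-8) - 35)*(-26)) = 31*(((1 + (-8)**2) - 35)*(-26)) = 31*(((1 + 64) - 35)*(-26)) = 31*((65 - 35)*(-26)) = 31*(30*(-26)) = 31*(-780) = -24180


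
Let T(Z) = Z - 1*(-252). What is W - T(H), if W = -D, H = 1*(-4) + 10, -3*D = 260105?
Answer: 259331/3 ≈ 86444.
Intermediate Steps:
D = -260105/3 (D = -1/3*260105 = -260105/3 ≈ -86702.)
H = 6 (H = -4 + 10 = 6)
T(Z) = 252 + Z (T(Z) = Z + 252 = 252 + Z)
W = 260105/3 (W = -1*(-260105/3) = 260105/3 ≈ 86702.)
W - T(H) = 260105/3 - (252 + 6) = 260105/3 - 1*258 = 260105/3 - 258 = 259331/3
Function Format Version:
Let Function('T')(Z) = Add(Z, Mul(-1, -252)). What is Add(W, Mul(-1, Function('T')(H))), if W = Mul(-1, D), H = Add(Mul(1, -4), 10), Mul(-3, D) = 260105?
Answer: Rational(259331, 3) ≈ 86444.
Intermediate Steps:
D = Rational(-260105, 3) (D = Mul(Rational(-1, 3), 260105) = Rational(-260105, 3) ≈ -86702.)
H = 6 (H = Add(-4, 10) = 6)
Function('T')(Z) = Add(252, Z) (Function('T')(Z) = Add(Z, 252) = Add(252, Z))
W = Rational(260105, 3) (W = Mul(-1, Rational(-260105, 3)) = Rational(260105, 3) ≈ 86702.)
Add(W, Mul(-1, Function('T')(H))) = Add(Rational(260105, 3), Mul(-1, Add(252, 6))) = Add(Rational(260105, 3), Mul(-1, 258)) = Add(Rational(260105, 3), -258) = Rational(259331, 3)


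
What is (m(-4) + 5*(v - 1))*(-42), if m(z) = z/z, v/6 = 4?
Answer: -4872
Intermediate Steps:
v = 24 (v = 6*4 = 24)
m(z) = 1
(m(-4) + 5*(v - 1))*(-42) = (1 + 5*(24 - 1))*(-42) = (1 + 5*23)*(-42) = (1 + 115)*(-42) = 116*(-42) = -4872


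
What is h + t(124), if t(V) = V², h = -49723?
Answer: -34347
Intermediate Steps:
h + t(124) = -49723 + 124² = -49723 + 15376 = -34347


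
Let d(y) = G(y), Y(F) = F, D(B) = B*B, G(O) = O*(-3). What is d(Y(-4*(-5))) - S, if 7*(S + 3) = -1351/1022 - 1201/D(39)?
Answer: -88135435/1554462 ≈ -56.698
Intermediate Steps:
G(O) = -3*O
D(B) = B**2
d(y) = -3*y
S = -5132285/1554462 (S = -3 + (-1351/1022 - 1201/(39**2))/7 = -3 + (-1351*1/1022 - 1201/1521)/7 = -3 + (-193/146 - 1201*1/1521)/7 = -3 + (-193/146 - 1201/1521)/7 = -3 + (1/7)*(-468899/222066) = -3 - 468899/1554462 = -5132285/1554462 ≈ -3.3016)
d(Y(-4*(-5))) - S = -(-12)*(-5) - 1*(-5132285/1554462) = -3*20 + 5132285/1554462 = -60 + 5132285/1554462 = -88135435/1554462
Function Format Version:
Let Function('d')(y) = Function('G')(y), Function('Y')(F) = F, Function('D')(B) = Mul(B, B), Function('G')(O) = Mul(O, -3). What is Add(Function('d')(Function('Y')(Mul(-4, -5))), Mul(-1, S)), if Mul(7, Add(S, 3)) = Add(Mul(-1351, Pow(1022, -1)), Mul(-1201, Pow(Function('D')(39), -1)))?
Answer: Rational(-88135435, 1554462) ≈ -56.698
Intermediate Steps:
Function('G')(O) = Mul(-3, O)
Function('D')(B) = Pow(B, 2)
Function('d')(y) = Mul(-3, y)
S = Rational(-5132285, 1554462) (S = Add(-3, Mul(Rational(1, 7), Add(Mul(-1351, Pow(1022, -1)), Mul(-1201, Pow(Pow(39, 2), -1))))) = Add(-3, Mul(Rational(1, 7), Add(Mul(-1351, Rational(1, 1022)), Mul(-1201, Pow(1521, -1))))) = Add(-3, Mul(Rational(1, 7), Add(Rational(-193, 146), Mul(-1201, Rational(1, 1521))))) = Add(-3, Mul(Rational(1, 7), Add(Rational(-193, 146), Rational(-1201, 1521)))) = Add(-3, Mul(Rational(1, 7), Rational(-468899, 222066))) = Add(-3, Rational(-468899, 1554462)) = Rational(-5132285, 1554462) ≈ -3.3016)
Add(Function('d')(Function('Y')(Mul(-4, -5))), Mul(-1, S)) = Add(Mul(-3, Mul(-4, -5)), Mul(-1, Rational(-5132285, 1554462))) = Add(Mul(-3, 20), Rational(5132285, 1554462)) = Add(-60, Rational(5132285, 1554462)) = Rational(-88135435, 1554462)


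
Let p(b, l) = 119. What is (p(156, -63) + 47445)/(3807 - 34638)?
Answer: -47564/30831 ≈ -1.5427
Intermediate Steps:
(p(156, -63) + 47445)/(3807 - 34638) = (119 + 47445)/(3807 - 34638) = 47564/(-30831) = 47564*(-1/30831) = -47564/30831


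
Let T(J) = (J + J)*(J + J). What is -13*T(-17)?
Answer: -15028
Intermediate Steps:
T(J) = 4*J**2 (T(J) = (2*J)*(2*J) = 4*J**2)
-13*T(-17) = -52*(-17)**2 = -52*289 = -13*1156 = -15028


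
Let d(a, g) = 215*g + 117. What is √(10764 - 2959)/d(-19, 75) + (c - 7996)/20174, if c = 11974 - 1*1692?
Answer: 1143/10087 + √7805/16242 ≈ 0.11875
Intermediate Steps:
d(a, g) = 117 + 215*g
c = 10282 (c = 11974 - 1692 = 10282)
√(10764 - 2959)/d(-19, 75) + (c - 7996)/20174 = √(10764 - 2959)/(117 + 215*75) + (10282 - 7996)/20174 = √7805/(117 + 16125) + 2286*(1/20174) = √7805/16242 + 1143/10087 = 1143/10087 + √7805/16242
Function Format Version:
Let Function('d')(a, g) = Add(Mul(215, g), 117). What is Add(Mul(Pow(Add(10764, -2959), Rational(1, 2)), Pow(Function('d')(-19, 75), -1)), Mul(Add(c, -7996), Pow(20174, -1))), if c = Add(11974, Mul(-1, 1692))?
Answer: Add(Rational(1143, 10087), Mul(Rational(1, 16242), Pow(7805, Rational(1, 2)))) ≈ 0.11875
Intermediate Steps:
Function('d')(a, g) = Add(117, Mul(215, g))
c = 10282 (c = Add(11974, -1692) = 10282)
Add(Mul(Pow(Add(10764, -2959), Rational(1, 2)), Pow(Function('d')(-19, 75), -1)), Mul(Add(c, -7996), Pow(20174, -1))) = Add(Mul(Pow(Add(10764, -2959), Rational(1, 2)), Pow(Add(117, Mul(215, 75)), -1)), Mul(Add(10282, -7996), Pow(20174, -1))) = Add(Mul(Pow(7805, Rational(1, 2)), Pow(Add(117, 16125), -1)), Mul(2286, Rational(1, 20174))) = Add(Mul(Pow(7805, Rational(1, 2)), Pow(16242, -1)), Rational(1143, 10087)) = Add(Mul(Pow(7805, Rational(1, 2)), Rational(1, 16242)), Rational(1143, 10087)) = Add(Mul(Rational(1, 16242), Pow(7805, Rational(1, 2))), Rational(1143, 10087)) = Add(Rational(1143, 10087), Mul(Rational(1, 16242), Pow(7805, Rational(1, 2))))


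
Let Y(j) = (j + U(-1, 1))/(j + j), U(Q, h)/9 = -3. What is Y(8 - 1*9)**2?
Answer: 196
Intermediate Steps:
U(Q, h) = -27 (U(Q, h) = 9*(-3) = -27)
Y(j) = (-27 + j)/(2*j) (Y(j) = (j - 27)/(j + j) = (-27 + j)/((2*j)) = (-27 + j)*(1/(2*j)) = (-27 + j)/(2*j))
Y(8 - 1*9)**2 = ((-27 + (8 - 1*9))/(2*(8 - 1*9)))**2 = ((-27 + (8 - 9))/(2*(8 - 9)))**2 = ((1/2)*(-27 - 1)/(-1))**2 = ((1/2)*(-1)*(-28))**2 = 14**2 = 196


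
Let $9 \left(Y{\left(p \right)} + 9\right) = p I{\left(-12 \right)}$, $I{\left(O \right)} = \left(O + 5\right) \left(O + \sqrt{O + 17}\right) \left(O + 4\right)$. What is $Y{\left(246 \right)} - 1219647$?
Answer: $-1238024 + \frac{4592 \sqrt{5}}{3} \approx -1.2346 \cdot 10^{6}$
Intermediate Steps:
$I{\left(O \right)} = \left(4 + O\right) \left(5 + O\right) \left(O + \sqrt{17 + O}\right)$ ($I{\left(O \right)} = \left(5 + O\right) \left(O + \sqrt{17 + O}\right) \left(4 + O\right) = \left(4 + O\right) \left(5 + O\right) \left(O + \sqrt{17 + O}\right)$)
$Y{\left(p \right)} = -9 + \frac{p \left(-672 + 56 \sqrt{5}\right)}{9}$ ($Y{\left(p \right)} = -9 + \frac{p \left(\left(-12\right)^{3} + 9 \left(-12\right)^{2} + 20 \left(-12\right) + 20 \sqrt{17 - 12} + \left(-12\right)^{2} \sqrt{17 - 12} + 9 \left(-12\right) \sqrt{17 - 12}\right)}{9} = -9 + \frac{p \left(-1728 + 9 \cdot 144 - 240 + 20 \sqrt{5} + 144 \sqrt{5} + 9 \left(-12\right) \sqrt{5}\right)}{9} = -9 + \frac{p \left(-1728 + 1296 - 240 + 20 \sqrt{5} + 144 \sqrt{5} - 108 \sqrt{5}\right)}{9} = -9 + \frac{p \left(-672 + 56 \sqrt{5}\right)}{9}$)
$Y{\left(246 \right)} - 1219647 = \left(-9 + \frac{56}{9} \cdot 246 \left(-12 + \sqrt{5}\right)\right) - 1219647 = \left(-9 - \left(18368 - \frac{4592 \sqrt{5}}{3}\right)\right) - 1219647 = \left(-18377 + \frac{4592 \sqrt{5}}{3}\right) - 1219647 = -1238024 + \frac{4592 \sqrt{5}}{3}$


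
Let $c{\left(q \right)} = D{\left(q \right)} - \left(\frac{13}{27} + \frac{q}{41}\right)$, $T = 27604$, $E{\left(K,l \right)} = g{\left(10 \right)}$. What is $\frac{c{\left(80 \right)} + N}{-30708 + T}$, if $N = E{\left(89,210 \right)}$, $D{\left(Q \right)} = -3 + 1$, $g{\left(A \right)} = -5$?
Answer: $\frac{5221}{1718064} \approx 0.0030389$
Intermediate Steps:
$E{\left(K,l \right)} = -5$
$D{\left(Q \right)} = -2$
$N = -5$
$c{\left(q \right)} = - \frac{67}{27} - \frac{q}{41}$ ($c{\left(q \right)} = -2 - \left(\frac{13}{27} + \frac{q}{41}\right) = - \frac{67}{27} - \frac{q}{41}$)
$\frac{c{\left(80 \right)} + N}{-30708 + T} = \frac{\left(- \frac{67}{27} - \frac{80}{41}\right) - 5}{-30708 + 27604} = \frac{\left(- \frac{67}{27} - \frac{80}{41}\right) - 5}{-3104} = \left(- \frac{4907}{1107} - 5\right) \left(- \frac{1}{3104}\right) = \left(- \frac{10442}{1107}\right) \left(- \frac{1}{3104}\right) = \frac{5221}{1718064}$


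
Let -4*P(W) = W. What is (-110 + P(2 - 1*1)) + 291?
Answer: 723/4 ≈ 180.75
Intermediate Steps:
P(W) = -W/4
(-110 + P(2 - 1*1)) + 291 = (-110 - (2 - 1*1)/4) + 291 = (-110 - (2 - 1)/4) + 291 = (-110 - ¼*1) + 291 = (-110 - ¼) + 291 = -441/4 + 291 = 723/4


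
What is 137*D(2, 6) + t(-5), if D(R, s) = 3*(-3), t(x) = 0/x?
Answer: -1233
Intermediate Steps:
t(x) = 0
D(R, s) = -9
137*D(2, 6) + t(-5) = 137*(-9) + 0 = -1233 + 0 = -1233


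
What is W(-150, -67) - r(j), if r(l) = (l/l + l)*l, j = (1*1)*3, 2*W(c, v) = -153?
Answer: -177/2 ≈ -88.500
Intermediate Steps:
W(c, v) = -153/2 (W(c, v) = (½)*(-153) = -153/2)
j = 3 (j = 1*3 = 3)
r(l) = l*(1 + l) (r(l) = (1 + l)*l = l*(1 + l))
W(-150, -67) - r(j) = -153/2 - 3*(1 + 3) = -153/2 - 3*4 = -153/2 - 1*12 = -153/2 - 12 = -177/2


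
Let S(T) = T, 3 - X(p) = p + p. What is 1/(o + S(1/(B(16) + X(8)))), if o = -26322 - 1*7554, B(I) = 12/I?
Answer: -49/1659928 ≈ -2.9519e-5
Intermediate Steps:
X(p) = 3 - 2*p (X(p) = 3 - (p + p) = 3 - 2*p)
o = -33876 (o = -26322 - 7554 = -33876)
1/(o + S(1/(B(16) + X(8)))) = 1/(-33876 + 1/(12/16 + (3 - 2*8))) = 1/(-33876 + 1/(12*(1/16) + (3 - 16))) = 1/(-33876 + 1/(¾ - 13)) = 1/(-33876 + 1/(-49/4)) = 1/(-33876 - 4/49) = 1/(-1659928/49) = -49/1659928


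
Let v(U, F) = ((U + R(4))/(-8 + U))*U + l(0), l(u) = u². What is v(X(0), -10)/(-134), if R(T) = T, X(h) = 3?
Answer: 21/670 ≈ 0.031343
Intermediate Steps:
v(U, F) = U*(4 + U)/(-8 + U) (v(U, F) = ((U + 4)/(-8 + U))*U + 0² = ((4 + U)/(-8 + U))*U + 0 = U*(4 + U)/(-8 + U) + 0 = U*(4 + U)/(-8 + U))
v(X(0), -10)/(-134) = (3*(4 + 3)/(-8 + 3))/(-134) = (3*7/(-5))*(-1/134) = (3*(-⅕)*7)*(-1/134) = -21/5*(-1/134) = 21/670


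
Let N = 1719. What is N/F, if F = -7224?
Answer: -573/2408 ≈ -0.23796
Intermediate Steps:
N/F = 1719/(-7224) = 1719*(-1/7224) = -573/2408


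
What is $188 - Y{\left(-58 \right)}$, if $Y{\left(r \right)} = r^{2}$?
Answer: $-3176$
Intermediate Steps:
$188 - Y{\left(-58 \right)} = 188 - \left(-58\right)^{2} = 188 - 3364 = -3176$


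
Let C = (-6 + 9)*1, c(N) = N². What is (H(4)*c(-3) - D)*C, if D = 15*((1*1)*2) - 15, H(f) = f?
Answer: 63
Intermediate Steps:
D = 15 (D = 15*(1*2) - 15 = 15*2 - 15 = 30 - 15 = 15)
C = 3 (C = 3*1 = 3)
(H(4)*c(-3) - D)*C = (4*(-3)² - 1*15)*3 = (4*9 - 15)*3 = (36 - 15)*3 = 21*3 = 63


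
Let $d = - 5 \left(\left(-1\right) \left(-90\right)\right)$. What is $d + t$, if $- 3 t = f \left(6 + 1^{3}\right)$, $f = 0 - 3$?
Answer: $-443$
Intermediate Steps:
$f = -3$ ($f = 0 - 3 = -3$)
$d = -450$ ($d = \left(-5\right) 90 = -450$)
$t = 7$ ($t = - \frac{\left(-3\right) \left(6 + 1^{3}\right)}{3} = - \frac{\left(-3\right) \left(6 + 1\right)}{3} = - \frac{\left(-3\right) 7}{3} = \left(- \frac{1}{3}\right) \left(-21\right) = 7$)
$d + t = -450 + 7 = -443$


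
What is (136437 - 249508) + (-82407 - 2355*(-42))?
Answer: -96568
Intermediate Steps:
(136437 - 249508) + (-82407 - 2355*(-42)) = -113071 + (-82407 + 98910) = -113071 + 16503 = -96568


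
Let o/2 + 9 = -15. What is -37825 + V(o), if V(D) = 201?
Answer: -37624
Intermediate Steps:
o = -48 (o = -18 + 2*(-15) = -18 - 30 = -48)
-37825 + V(o) = -37825 + 201 = -37624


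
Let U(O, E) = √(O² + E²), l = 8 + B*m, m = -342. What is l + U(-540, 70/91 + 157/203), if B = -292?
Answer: 99872 + 3*√225645841849/2639 ≈ 1.0041e+5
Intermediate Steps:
l = 99872 (l = 8 - 292*(-342) = 8 + 99864 = 99872)
U(O, E) = √(E² + O²)
l + U(-540, 70/91 + 157/203) = 99872 + √((70/91 + 157/203)² + (-540)²) = 99872 + √((70*(1/91) + 157*(1/203))² + 291600) = 99872 + √((10/13 + 157/203)² + 291600) = 99872 + √((4071/2639)² + 291600) = 99872 + √(16573041/6964321 + 291600) = 99872 + √(2030812576641/6964321) = 99872 + 3*√225645841849/2639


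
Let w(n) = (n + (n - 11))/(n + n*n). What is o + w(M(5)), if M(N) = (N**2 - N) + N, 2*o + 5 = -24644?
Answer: -308111/25 ≈ -12324.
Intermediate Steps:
o = -24649/2 (o = -5/2 + (1/2)*(-24644) = -5/2 - 12322 = -24649/2 ≈ -12325.)
M(N) = N**2
w(n) = (-11 + 2*n)/(n + n**2) (w(n) = (n + (-11 + n))/(n + n**2) = (-11 + 2*n)/(n + n**2))
o + w(M(5)) = -24649/2 + (-11 + 2*5**2)/((5**2)*(1 + 5**2)) = -24649/2 + (-11 + 2*25)/(25*(1 + 25)) = -24649/2 + (1/25)*(-11 + 50)/26 = -24649/2 + (1/25)*(1/26)*39 = -24649/2 + 3/50 = -308111/25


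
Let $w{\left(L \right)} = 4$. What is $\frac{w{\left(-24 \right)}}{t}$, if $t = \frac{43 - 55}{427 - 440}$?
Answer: $\frac{13}{3} \approx 4.3333$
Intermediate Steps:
$t = \frac{12}{13}$ ($t = - \frac{12}{-13} = \left(-12\right) \left(- \frac{1}{13}\right) = \frac{12}{13} \approx 0.92308$)
$\frac{w{\left(-24 \right)}}{t} = \frac{4}{\frac{12}{13}} = 4 \cdot \frac{13}{12} = \frac{13}{3}$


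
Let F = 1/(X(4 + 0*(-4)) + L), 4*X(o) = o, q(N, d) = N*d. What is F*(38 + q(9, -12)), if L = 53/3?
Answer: -15/4 ≈ -3.7500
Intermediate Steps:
L = 53/3 (L = 53*(⅓) = 53/3 ≈ 17.667)
X(o) = o/4
F = 3/56 (F = 1/((4 + 0*(-4))/4 + 53/3) = 1/((4 + 0)/4 + 53/3) = 1/((¼)*4 + 53/3) = 1/(1 + 53/3) = 1/(56/3) = 3/56 ≈ 0.053571)
F*(38 + q(9, -12)) = 3*(38 + 9*(-12))/56 = 3*(38 - 108)/56 = (3/56)*(-70) = -15/4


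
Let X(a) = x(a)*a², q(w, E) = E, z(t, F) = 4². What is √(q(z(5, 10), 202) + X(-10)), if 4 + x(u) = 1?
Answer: 7*I*√2 ≈ 9.8995*I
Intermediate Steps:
z(t, F) = 16
x(u) = -3 (x(u) = -4 + 1 = -3)
X(a) = -3*a²
√(q(z(5, 10), 202) + X(-10)) = √(202 - 3*(-10)²) = √(202 - 3*100) = √(202 - 300) = √(-98) = 7*I*√2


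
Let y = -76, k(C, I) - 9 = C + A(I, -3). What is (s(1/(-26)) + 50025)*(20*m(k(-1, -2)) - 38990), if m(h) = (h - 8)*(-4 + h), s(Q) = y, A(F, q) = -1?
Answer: -1950508450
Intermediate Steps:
k(C, I) = 8 + C (k(C, I) = 9 + (C - 1) = 9 + (-1 + C) = 8 + C)
s(Q) = -76
m(h) = (-8 + h)*(-4 + h)
(s(1/(-26)) + 50025)*(20*m(k(-1, -2)) - 38990) = (-76 + 50025)*(20*(32 + (8 - 1)**2 - 12*(8 - 1)) - 38990) = 49949*(20*(32 + 7**2 - 12*7) - 38990) = 49949*(20*(32 + 49 - 84) - 38990) = 49949*(20*(-3) - 38990) = 49949*(-60 - 38990) = 49949*(-39050) = -1950508450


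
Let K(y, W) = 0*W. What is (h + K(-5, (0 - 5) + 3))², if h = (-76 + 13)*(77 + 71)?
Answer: 86936976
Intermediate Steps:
h = -9324 (h = -63*148 = -9324)
K(y, W) = 0
(h + K(-5, (0 - 5) + 3))² = (-9324 + 0)² = (-9324)² = 86936976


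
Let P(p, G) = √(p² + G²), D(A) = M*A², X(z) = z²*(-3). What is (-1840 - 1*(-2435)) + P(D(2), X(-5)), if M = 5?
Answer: 595 + 5*√241 ≈ 672.62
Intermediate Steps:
X(z) = -3*z²
D(A) = 5*A²
P(p, G) = √(G² + p²)
(-1840 - 1*(-2435)) + P(D(2), X(-5)) = (-1840 - 1*(-2435)) + √((-3*(-5)²)² + (5*2²)²) = (-1840 + 2435) + √((-3*25)² + (5*4)²) = 595 + √((-75)² + 20²) = 595 + √(5625 + 400) = 595 + √6025 = 595 + 5*√241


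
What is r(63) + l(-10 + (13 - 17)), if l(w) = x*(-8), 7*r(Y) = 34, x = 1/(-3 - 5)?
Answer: 41/7 ≈ 5.8571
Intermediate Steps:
x = -⅛ (x = 1/(-8) = -⅛ ≈ -0.12500)
r(Y) = 34/7 (r(Y) = (⅐)*34 = 34/7)
l(w) = 1 (l(w) = -⅛*(-8) = 1)
r(63) + l(-10 + (13 - 17)) = 34/7 + 1 = 41/7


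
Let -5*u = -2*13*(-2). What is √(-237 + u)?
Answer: I*√6185/5 ≈ 15.729*I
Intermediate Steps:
u = -52/5 (u = -(-2*13)*(-2)/5 = -(-26)*(-2)/5 = -⅕*52 = -52/5 ≈ -10.400)
√(-237 + u) = √(-237 - 52/5) = √(-1237/5) = I*√6185/5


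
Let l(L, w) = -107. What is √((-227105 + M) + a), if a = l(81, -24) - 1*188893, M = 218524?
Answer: I*√197581 ≈ 444.5*I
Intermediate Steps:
a = -189000 (a = -107 - 1*188893 = -107 - 188893 = -189000)
√((-227105 + M) + a) = √((-227105 + 218524) - 189000) = √(-8581 - 189000) = √(-197581) = I*√197581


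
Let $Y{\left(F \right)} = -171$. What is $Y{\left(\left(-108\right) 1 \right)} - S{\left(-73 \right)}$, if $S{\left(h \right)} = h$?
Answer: $-98$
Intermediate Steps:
$Y{\left(\left(-108\right) 1 \right)} - S{\left(-73 \right)} = -171 - -73 = -171 + 73 = -98$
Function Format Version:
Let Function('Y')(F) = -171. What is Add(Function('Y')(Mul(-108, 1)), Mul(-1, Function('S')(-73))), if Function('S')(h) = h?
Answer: -98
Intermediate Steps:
Add(Function('Y')(Mul(-108, 1)), Mul(-1, Function('S')(-73))) = Add(-171, Mul(-1, -73)) = Add(-171, 73) = -98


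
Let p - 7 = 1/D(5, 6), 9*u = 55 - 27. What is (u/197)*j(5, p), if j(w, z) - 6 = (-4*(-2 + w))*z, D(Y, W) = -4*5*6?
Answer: -10906/8865 ≈ -1.2302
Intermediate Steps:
D(Y, W) = -120 (D(Y, W) = -20*6 = -120)
u = 28/9 (u = (55 - 27)/9 = (⅑)*28 = 28/9 ≈ 3.1111)
p = 839/120 (p = 7 + 1/(-120) = 7 - 1/120 = 839/120 ≈ 6.9917)
j(w, z) = 6 + z*(8 - 4*w) (j(w, z) = 6 + (-4*(-2 + w))*z = 6 + (8 - 4*w)*z = 6 + z*(8 - 4*w))
(u/197)*j(5, p) = ((28/9)/197)*(6 + 8*(839/120) - 4*5*839/120) = ((28/9)*(1/197))*(6 + 839/15 - 839/6) = (28/1773)*(-779/10) = -10906/8865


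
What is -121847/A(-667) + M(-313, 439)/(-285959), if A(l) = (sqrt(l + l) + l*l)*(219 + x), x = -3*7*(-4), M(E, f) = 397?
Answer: (-120291*sqrt(1334) + 88359388972*I)/(86645577*(sqrt(1334) - 444889*I)) ≈ -0.0022922 + 7.4207e-8*I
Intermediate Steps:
x = 84 (x = -21*(-4) = 84)
A(l) = 303*l**2 + 303*sqrt(2)*sqrt(l) (A(l) = (sqrt(l + l) + l*l)*(219 + 84) = (sqrt(2*l) + l**2)*303 = (sqrt(2)*sqrt(l) + l**2)*303 = (l**2 + sqrt(2)*sqrt(l))*303 = 303*l**2 + 303*sqrt(2)*sqrt(l))
-121847/A(-667) + M(-313, 439)/(-285959) = -121847/(303*(-667)**2 + 303*sqrt(2)*sqrt(-667)) + 397/(-285959) = -121847/(303*444889 + 303*sqrt(2)*(I*sqrt(667))) + 397*(-1/285959) = -121847/(134801367 + 303*I*sqrt(1334)) - 397/285959 = -397/285959 - 121847/(134801367 + 303*I*sqrt(1334))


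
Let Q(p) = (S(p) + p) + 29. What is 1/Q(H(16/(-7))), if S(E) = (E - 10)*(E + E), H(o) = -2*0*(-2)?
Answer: 1/29 ≈ 0.034483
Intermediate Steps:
H(o) = 0 (H(o) = 0*(-2) = 0)
S(E) = 2*E*(-10 + E) (S(E) = (-10 + E)*(2*E) = 2*E*(-10 + E))
Q(p) = 29 + p + 2*p*(-10 + p) (Q(p) = (2*p*(-10 + p) + p) + 29 = (p + 2*p*(-10 + p)) + 29 = 29 + p + 2*p*(-10 + p))
1/Q(H(16/(-7))) = 1/(29 + 0 + 2*0*(-10 + 0)) = 1/(29 + 0 + 2*0*(-10)) = 1/(29 + 0 + 0) = 1/29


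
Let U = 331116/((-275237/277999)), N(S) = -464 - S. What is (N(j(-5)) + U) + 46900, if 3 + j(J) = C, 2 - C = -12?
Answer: -79272039159/275237 ≈ -2.8801e+5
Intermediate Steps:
C = 14 (C = 2 - 1*(-12) = 2 + 12 = 14)
j(J) = 11 (j(J) = -3 + 14 = 11)
U = -92049916884/275237 (U = 331116/((-275237*1/277999)) = 331116/(-275237/277999) = 331116*(-277999/275237) = -92049916884/275237 ≈ -3.3444e+5)
(N(j(-5)) + U) + 46900 = ((-464 - 1*11) - 92049916884/275237) + 46900 = ((-464 - 11) - 92049916884/275237) + 46900 = (-475 - 92049916884/275237) + 46900 = -92180654459/275237 + 46900 = -79272039159/275237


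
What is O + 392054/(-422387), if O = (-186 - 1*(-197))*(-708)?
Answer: -3289942010/422387 ≈ -7788.9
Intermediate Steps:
O = -7788 (O = (-186 + 197)*(-708) = 11*(-708) = -7788)
O + 392054/(-422387) = -7788 + 392054/(-422387) = -7788 + 392054*(-1/422387) = -7788 - 392054/422387 = -3289942010/422387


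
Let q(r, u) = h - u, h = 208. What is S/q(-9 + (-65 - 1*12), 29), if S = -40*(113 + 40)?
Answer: -6120/179 ≈ -34.190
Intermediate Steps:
q(r, u) = 208 - u
S = -6120 (S = -40*153 = -6120)
S/q(-9 + (-65 - 1*12), 29) = -6120/(208 - 1*29) = -6120/(208 - 29) = -6120/179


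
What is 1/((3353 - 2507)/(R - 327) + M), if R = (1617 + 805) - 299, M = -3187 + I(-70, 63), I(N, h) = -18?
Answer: -898/2877667 ≈ -0.00031206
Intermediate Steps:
M = -3205 (M = -3187 - 18 = -3205)
R = 2123 (R = 2422 - 299 = 2123)
1/((3353 - 2507)/(R - 327) + M) = 1/((3353 - 2507)/(2123 - 327) - 3205) = 1/(846/1796 - 3205) = 1/(846*(1/1796) - 3205) = 1/(423/898 - 3205) = 1/(-2877667/898) = -898/2877667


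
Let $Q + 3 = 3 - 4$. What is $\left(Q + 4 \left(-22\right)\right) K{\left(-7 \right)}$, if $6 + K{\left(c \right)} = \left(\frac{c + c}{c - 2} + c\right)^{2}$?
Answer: $- \frac{176180}{81} \approx -2175.1$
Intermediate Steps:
$Q = -4$ ($Q = -3 + \left(3 - 4\right) = -3 - 1 = -4$)
$K{\left(c \right)} = -6 + \left(c + \frac{2 c}{-2 + c}\right)^{2}$ ($K{\left(c \right)} = -6 + \left(\frac{c + c}{c - 2} + c\right)^{2} = -6 + \left(\frac{2 c}{-2 + c} + c\right)^{2} = -6 + \left(c + \frac{2 c}{-2 + c}\right)^{2}$)
$\left(Q + 4 \left(-22\right)\right) K{\left(-7 \right)} = \left(-4 + 4 \left(-22\right)\right) \left(-6 + \frac{\left(-7\right)^{4}}{\left(-2 - 7\right)^{2}}\right) = \left(-4 - 88\right) \left(-6 + \frac{2401}{81}\right) = - 92 \left(-6 + 2401 \cdot \frac{1}{81}\right) = - 92 \left(-6 + \frac{2401}{81}\right) = \left(-92\right) \frac{1915}{81} = - \frac{176180}{81}$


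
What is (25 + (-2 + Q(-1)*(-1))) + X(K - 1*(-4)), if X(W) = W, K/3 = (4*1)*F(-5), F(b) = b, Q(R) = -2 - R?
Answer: -32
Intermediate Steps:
K = -60 (K = 3*((4*1)*(-5)) = 3*(4*(-5)) = 3*(-20) = -60)
(25 + (-2 + Q(-1)*(-1))) + X(K - 1*(-4)) = (25 + (-2 + (-2 - 1*(-1))*(-1))) + (-60 - 1*(-4)) = (25 + (-2 + (-2 + 1)*(-1))) + (-60 + 4) = (25 + (-2 - 1*(-1))) - 56 = (25 + (-2 + 1)) - 56 = (25 - 1) - 56 = 24 - 56 = -32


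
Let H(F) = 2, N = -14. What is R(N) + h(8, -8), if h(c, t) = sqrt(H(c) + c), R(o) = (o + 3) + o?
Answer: -25 + sqrt(10) ≈ -21.838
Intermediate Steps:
R(o) = 3 + 2*o (R(o) = (3 + o) + o = 3 + 2*o)
h(c, t) = sqrt(2 + c)
R(N) + h(8, -8) = (3 + 2*(-14)) + sqrt(2 + 8) = (3 - 28) + sqrt(10) = -25 + sqrt(10)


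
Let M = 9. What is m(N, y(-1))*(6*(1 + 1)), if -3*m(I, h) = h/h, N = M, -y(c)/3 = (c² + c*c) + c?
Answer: -4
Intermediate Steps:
y(c) = -6*c² - 3*c (y(c) = -3*((c² + c*c) + c) = -3*((c² + c²) + c) = -3*(2*c² + c) = -3*(c + 2*c²) = -6*c² - 3*c)
N = 9
m(I, h) = -⅓ (m(I, h) = -h/(3*h) = -⅓*1 = -⅓)
m(N, y(-1))*(6*(1 + 1)) = -2*(1 + 1) = -2*2 = -⅓*12 = -4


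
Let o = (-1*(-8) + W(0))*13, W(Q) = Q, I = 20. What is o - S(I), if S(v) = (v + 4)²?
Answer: -472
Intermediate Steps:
S(v) = (4 + v)²
o = 104 (o = (-1*(-8) + 0)*13 = (8 + 0)*13 = 8*13 = 104)
o - S(I) = 104 - (4 + 20)² = 104 - 1*24² = 104 - 1*576 = 104 - 576 = -472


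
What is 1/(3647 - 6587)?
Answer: -1/2940 ≈ -0.00034014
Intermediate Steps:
1/(3647 - 6587) = 1/(-2940) = -1/2940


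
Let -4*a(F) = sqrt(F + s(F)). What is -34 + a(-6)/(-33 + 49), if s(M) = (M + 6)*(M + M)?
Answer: -34 - I*sqrt(6)/64 ≈ -34.0 - 0.038273*I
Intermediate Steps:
s(M) = 2*M*(6 + M) (s(M) = (6 + M)*(2*M) = 2*M*(6 + M))
a(F) = -sqrt(F + 2*F*(6 + F))/4
-34 + a(-6)/(-33 + 49) = -34 + (-I*sqrt(6)*sqrt(13 + 2*(-6))/4)/(-33 + 49) = -34 - I*sqrt(6)*sqrt(13 - 12)/4/16 = -34 - I*sqrt(6)/4*(1/16) = -34 - I*sqrt(6)/64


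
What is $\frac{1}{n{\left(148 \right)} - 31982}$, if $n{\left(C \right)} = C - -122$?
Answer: $- \frac{1}{31712} \approx -3.1534 \cdot 10^{-5}$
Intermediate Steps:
$n{\left(C \right)} = 122 + C$ ($n{\left(C \right)} = C + 122 = 122 + C$)
$\frac{1}{n{\left(148 \right)} - 31982} = \frac{1}{\left(122 + 148\right) - 31982} = \frac{1}{270 - 31982} = \frac{1}{-31712} = - \frac{1}{31712}$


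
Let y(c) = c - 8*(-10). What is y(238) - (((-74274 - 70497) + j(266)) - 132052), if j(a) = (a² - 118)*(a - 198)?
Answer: -4526243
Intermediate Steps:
j(a) = (-198 + a)*(-118 + a²) (j(a) = (-118 + a²)*(-198 + a) = (-198 + a)*(-118 + a²))
y(c) = 80 + c (y(c) = c + 80 = 80 + c)
y(238) - (((-74274 - 70497) + j(266)) - 132052) = (80 + 238) - (((-74274 - 70497) + (23364 + 266³ - 198*266² - 118*266)) - 132052) = 318 - ((-144771 + (23364 + 18821096 - 198*70756 - 31388)) - 132052) = 318 - ((-144771 + (23364 + 18821096 - 14009688 - 31388)) - 132052) = 318 - ((-144771 + 4803384) - 132052) = 318 - (4658613 - 132052) = 318 - 1*4526561 = 318 - 4526561 = -4526243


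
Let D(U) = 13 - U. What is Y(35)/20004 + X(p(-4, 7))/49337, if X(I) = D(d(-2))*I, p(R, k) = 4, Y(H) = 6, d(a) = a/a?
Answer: 209369/164489558 ≈ 0.0012728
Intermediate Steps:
d(a) = 1
X(I) = 12*I (X(I) = (13 - 1*1)*I = (13 - 1)*I = 12*I)
Y(35)/20004 + X(p(-4, 7))/49337 = 6/20004 + (12*4)/49337 = 6*(1/20004) + 48*(1/49337) = 1/3334 + 48/49337 = 209369/164489558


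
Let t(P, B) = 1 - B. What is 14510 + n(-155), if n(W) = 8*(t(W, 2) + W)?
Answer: 13262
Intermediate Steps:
n(W) = -8 + 8*W (n(W) = 8*((1 - 1*2) + W) = 8*((1 - 2) + W) = 8*(-1 + W) = -8 + 8*W)
14510 + n(-155) = 14510 + (-8 + 8*(-155)) = 14510 + (-8 - 1240) = 14510 - 1248 = 13262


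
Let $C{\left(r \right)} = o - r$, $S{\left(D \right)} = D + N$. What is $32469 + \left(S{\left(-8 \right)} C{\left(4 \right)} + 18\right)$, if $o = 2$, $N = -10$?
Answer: $32523$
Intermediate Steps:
$S{\left(D \right)} = -10 + D$ ($S{\left(D \right)} = D - 10 = -10 + D$)
$C{\left(r \right)} = 2 - r$
$32469 + \left(S{\left(-8 \right)} C{\left(4 \right)} + 18\right) = 32469 + \left(\left(-10 - 8\right) \left(2 - 4\right) + 18\right) = 32469 - \left(-18 + 18 \left(2 - 4\right)\right) = 32469 + \left(\left(-18\right) \left(-2\right) + 18\right) = 32469 + \left(36 + 18\right) = 32469 + 54 = 32523$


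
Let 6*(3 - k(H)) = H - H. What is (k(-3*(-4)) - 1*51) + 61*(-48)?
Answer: -2976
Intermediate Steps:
k(H) = 3 (k(H) = 3 - (H - H)/6 = 3 - 1/6*0 = 3 + 0 = 3)
(k(-3*(-4)) - 1*51) + 61*(-48) = (3 - 1*51) + 61*(-48) = (3 - 51) - 2928 = -48 - 2928 = -2976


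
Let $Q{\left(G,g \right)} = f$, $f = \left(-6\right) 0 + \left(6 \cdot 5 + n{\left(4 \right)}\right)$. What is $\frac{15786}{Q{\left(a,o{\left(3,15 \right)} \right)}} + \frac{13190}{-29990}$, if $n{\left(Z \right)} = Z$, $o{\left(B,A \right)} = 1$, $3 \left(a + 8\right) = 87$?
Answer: $\frac{23648684}{50983} \approx 463.85$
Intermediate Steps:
$a = 21$ ($a = -8 + \frac{1}{3} \cdot 87 = -8 + 29 = 21$)
$f = 34$ ($f = \left(-6\right) 0 + \left(6 \cdot 5 + 4\right) = 0 + \left(30 + 4\right) = 0 + 34 = 34$)
$Q{\left(G,g \right)} = 34$
$\frac{15786}{Q{\left(a,o{\left(3,15 \right)} \right)}} + \frac{13190}{-29990} = \frac{15786}{34} + \frac{13190}{-29990} = 15786 \cdot \frac{1}{34} + 13190 \left(- \frac{1}{29990}\right) = \frac{7893}{17} - \frac{1319}{2999} = \frac{23648684}{50983}$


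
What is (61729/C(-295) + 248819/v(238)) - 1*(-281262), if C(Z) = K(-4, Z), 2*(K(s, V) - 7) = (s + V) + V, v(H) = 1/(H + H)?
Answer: 34428479011/290 ≈ 1.1872e+8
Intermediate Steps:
v(H) = 1/(2*H)
K(s, V) = 7 + V + s/2 (K(s, V) = 7 + ((s + V) + V)/2 = 7 + ((V + s) + V)/2 = 7 + (s + 2*V)/2 = 7 + (V + s/2) = 7 + V + s/2)
C(Z) = 5 + Z (C(Z) = 7 + Z + (1/2)*(-4) = 7 + Z - 2 = 5 + Z)
(61729/C(-295) + 248819/v(238)) - 1*(-281262) = (61729/(5 - 295) + 248819/(((1/2)/238))) - 1*(-281262) = (61729/(-290) + 248819/(((1/2)*(1/238)))) + 281262 = (61729*(-1/290) + 248819/(1/476)) + 281262 = (-61729/290 + 248819*476) + 281262 = (-61729/290 + 118437844) + 281262 = 34346913031/290 + 281262 = 34428479011/290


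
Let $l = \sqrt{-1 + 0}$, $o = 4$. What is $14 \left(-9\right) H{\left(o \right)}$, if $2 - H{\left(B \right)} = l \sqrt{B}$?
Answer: $-252 + 252 i \approx -252.0 + 252.0 i$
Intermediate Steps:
$l = i$ ($l = \sqrt{-1} = i \approx 1.0 i$)
$H{\left(B \right)} = 2 - i \sqrt{B}$
$14 \left(-9\right) H{\left(o \right)} = 14 \left(-9\right) \left(2 - i \sqrt{4}\right) = - 126 \left(2 - i 2\right) = - 126 \left(2 - 2 i\right) = -252 + 252 i$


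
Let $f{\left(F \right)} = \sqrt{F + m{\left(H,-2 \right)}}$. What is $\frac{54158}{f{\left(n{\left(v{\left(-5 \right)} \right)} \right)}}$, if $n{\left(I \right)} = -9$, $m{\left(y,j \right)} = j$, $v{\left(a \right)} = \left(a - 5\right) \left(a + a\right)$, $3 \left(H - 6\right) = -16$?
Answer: $- \frac{54158 i \sqrt{11}}{11} \approx - 16329.0 i$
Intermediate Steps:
$H = \frac{2}{3}$ ($H = 6 + \frac{1}{3} \left(-16\right) = 6 - \frac{16}{3} = \frac{2}{3} \approx 0.66667$)
$v{\left(a \right)} = 2 a \left(-5 + a\right)$ ($v{\left(a \right)} = \left(-5 + a\right) 2 a = 2 a \left(-5 + a\right)$)
$f{\left(F \right)} = \sqrt{-2 + F}$ ($f{\left(F \right)} = \sqrt{F - 2} = \sqrt{-2 + F}$)
$\frac{54158}{f{\left(n{\left(v{\left(-5 \right)} \right)} \right)}} = \frac{54158}{\sqrt{-2 - 9}} = \frac{54158}{\sqrt{-11}} = \frac{54158}{i \sqrt{11}} = 54158 \left(- \frac{i \sqrt{11}}{11}\right) = - \frac{54158 i \sqrt{11}}{11}$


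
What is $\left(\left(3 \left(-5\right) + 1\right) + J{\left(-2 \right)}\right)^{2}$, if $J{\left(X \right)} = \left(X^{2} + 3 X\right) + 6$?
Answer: $100$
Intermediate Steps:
$J{\left(X \right)} = 6 + X^{2} + 3 X$
$\left(\left(3 \left(-5\right) + 1\right) + J{\left(-2 \right)}\right)^{2} = \left(\left(3 \left(-5\right) + 1\right) + \left(6 + \left(-2\right)^{2} + 3 \left(-2\right)\right)\right)^{2} = \left(\left(-15 + 1\right) + \left(6 + 4 - 6\right)\right)^{2} = \left(-14 + 4\right)^{2} = \left(-10\right)^{2} = 100$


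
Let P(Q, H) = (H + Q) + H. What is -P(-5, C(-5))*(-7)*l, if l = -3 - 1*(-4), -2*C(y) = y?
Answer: 0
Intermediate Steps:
C(y) = -y/2
l = 1 (l = -3 + 4 = 1)
P(Q, H) = Q + 2*H
-P(-5, C(-5))*(-7)*l = -(-5 + 2*(-½*(-5)))*(-7) = -(-5 + 2*(5/2))*(-7) = -(-5 + 5)*(-7) = -0*(-7) = -0 = -1*0 = 0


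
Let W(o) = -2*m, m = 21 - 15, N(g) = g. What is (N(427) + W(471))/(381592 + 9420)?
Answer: 415/391012 ≈ 0.0010613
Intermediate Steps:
m = 6
W(o) = -12 (W(o) = -2*6 = -12)
(N(427) + W(471))/(381592 + 9420) = (427 - 12)/(381592 + 9420) = 415/391012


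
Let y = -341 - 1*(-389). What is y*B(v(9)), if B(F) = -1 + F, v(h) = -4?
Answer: -240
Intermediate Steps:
y = 48 (y = -341 + 389 = 48)
y*B(v(9)) = 48*(-1 - 4) = 48*(-5) = -240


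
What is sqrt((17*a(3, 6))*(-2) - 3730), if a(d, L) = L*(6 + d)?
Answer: 11*I*sqrt(46) ≈ 74.606*I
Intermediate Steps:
sqrt((17*a(3, 6))*(-2) - 3730) = sqrt((17*(6*(6 + 3)))*(-2) - 3730) = sqrt((17*(6*9))*(-2) - 3730) = sqrt((17*54)*(-2) - 3730) = sqrt(918*(-2) - 3730) = sqrt(-1836 - 3730) = sqrt(-5566) = 11*I*sqrt(46)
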